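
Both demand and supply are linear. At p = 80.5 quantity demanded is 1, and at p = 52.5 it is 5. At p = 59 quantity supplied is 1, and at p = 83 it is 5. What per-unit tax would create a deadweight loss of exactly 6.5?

Demand slope = (52.5 − 80.5)/(5 − 1) = −7, so p = 87.5 − 7q.
Supply slope = (83 − 59)/(5 − 1) = 6, so p = 53 + 6q.
Competitive equilibrium: 87.5 − 7q = 53 + 6q → q* = 2.6538, p* = 68.9231.
A tax t gives Δq = t/13 and wedge t, so DWL = t²/26.
t²/26 = 6.5 → t² = 169 → t = 13.

13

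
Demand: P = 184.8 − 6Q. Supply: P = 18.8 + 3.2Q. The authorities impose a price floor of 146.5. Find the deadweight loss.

625.41

Competitive equilibrium: 184.8 − 6Q = 18.8 + 3.2Q → Q* = 18.0435, P* = 76.5391.
At the floor P = 146.5, quantity demanded = (184.8 − 146.5)/6 = 6.3833.
Sellers' marginal cost at Q' = 6.3833: 18.8 + 3.2·6.3833 = 39.2266.
ΔQ = 18.0435 − 6.3833 = 11.6602; wedge = 146.5 − 39.2266 = 107.2734.
DWL = ½ × 11.6602 × 107.2734 = 625.41.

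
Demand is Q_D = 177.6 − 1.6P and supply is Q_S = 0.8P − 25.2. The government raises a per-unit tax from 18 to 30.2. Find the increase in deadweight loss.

In inverse form: demand P = 111 − 0.625Q, supply P = 31.5 + 1.25Q.
Competitive equilibrium: 111 − 0.625Q = 31.5 + 1.25Q → Q* = 42.4, P* = 84.5.
For a per-unit tax t: ΔQ = t/1.875, so DWL = ½·t·(t/1.875) = t²/3.75.
At t = 18: DWL = 86.4. At t = 30.2: DWL = 243.211.
Increase = 243.211 − 86.4 = 156.81.

156.81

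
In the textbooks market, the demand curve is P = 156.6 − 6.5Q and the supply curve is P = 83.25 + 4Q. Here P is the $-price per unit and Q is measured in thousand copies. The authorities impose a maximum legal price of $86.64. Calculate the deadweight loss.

$197.81 thousand

Competitive equilibrium: 156.6 − 6.5Q = 83.25 + 4Q → Q* = 6.9857, P* = 111.1929.
At the ceiling P = 86.64, quantity supplied = (86.64 − 83.25)/4 = 0.8475.
Willingness to pay at Q' = 0.8475: 156.6 − 6.5·0.8475 = 151.0913.
ΔQ = 6.9857 − 0.8475 = 6.1382; wedge = 151.0913 − 86.64 = 64.4513.
Welfare loss = ½ × 6.1382 × 64.4513 = $197.81 thousand.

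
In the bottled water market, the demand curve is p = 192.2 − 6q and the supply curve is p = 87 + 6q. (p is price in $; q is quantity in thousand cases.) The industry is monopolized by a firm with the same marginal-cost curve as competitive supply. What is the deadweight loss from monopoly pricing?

$51.24 thousand

Competitive equilibrium: 192.2 − 6q = 87 + 6q → q* = 8.7667, p* = 139.6.
Marginal revenue: MR = 192.2 − 12q. Set MR = MC: 192.2 − 12q = 87 + 6q → q_m = 5.8444.
Price p_m = 192.2 − 6·5.8444 = 157.1336; MC(q_m) = 87 + 6·5.8444 = 122.0664.
Competitive q* = 8.7667, so Δq = 2.9223; wedge = 157.1336 − 122.0664 = 35.0672.
DWL = ½ × 2.9223 × 35.0672 = $51.24 thousand.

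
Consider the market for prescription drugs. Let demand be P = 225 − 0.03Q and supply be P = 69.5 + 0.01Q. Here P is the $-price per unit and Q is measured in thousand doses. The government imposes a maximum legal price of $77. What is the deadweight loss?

$196878.125 thousand

Competitive equilibrium: 225 − 0.03Q = 69.5 + 0.01Q → Q* = 3887.5, P* = 108.375.
At the ceiling P = 77, quantity supplied = (77 − 69.5)/0.01 = 750.
Willingness to pay at Q' = 750: 225 − 0.03·750 = 202.5.
ΔQ = 3887.5 − 750 = 3137.5; wedge = 202.5 − 77 = 125.5.
The triangle = ½ × 3137.5 × 125.5 = $196878.125 thousand.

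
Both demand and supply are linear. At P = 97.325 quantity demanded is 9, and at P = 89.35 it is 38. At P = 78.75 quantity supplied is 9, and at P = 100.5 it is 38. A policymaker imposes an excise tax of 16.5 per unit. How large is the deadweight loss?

Demand slope = (89.35 − 97.325)/(38 − 9) = −0.275, so P = 99.8 − 0.275Q.
Supply slope = (100.5 − 78.75)/(38 − 9) = 0.75, so P = 72 + 0.75Q.
Competitive equilibrium: 99.8 − 0.275Q = 72 + 0.75Q → Q* = 27.12195, P* = 92.34146.
With the tax, the buyer price exceeds the seller price by 16.5: (99.8 − 0.275Q) − (72 + 0.75Q) = 16.5 → Q' = 11.02439.
ΔQ = 27.12195 − 11.02439 = 16.09756; the wedge equals the tax, 16.5.
Deadweight loss = ½ × 16.09756 × 16.5 = 132.80.

132.80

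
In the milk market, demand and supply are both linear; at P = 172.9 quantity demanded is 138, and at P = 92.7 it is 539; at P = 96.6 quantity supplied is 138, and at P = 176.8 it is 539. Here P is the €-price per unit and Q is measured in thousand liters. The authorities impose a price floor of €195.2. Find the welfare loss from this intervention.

€18271.01 thousand

Demand slope = (92.7 − 172.9)/(539 − 138) = −0.2, so P = 200.5 − 0.2Q.
Supply slope = (176.8 − 96.6)/(539 − 138) = 0.2, so P = 69 + 0.2Q.
Competitive equilibrium: 200.5 − 0.2Q = 69 + 0.2Q → Q* = 328.75, P* = 134.75.
At the floor P = 195.2, quantity demanded = (200.5 − 195.2)/0.2 = 26.5.
Sellers' marginal cost at Q' = 26.5: 69 + 0.2·26.5 = 74.3.
ΔQ = 328.75 − 26.5 = 302.25; wedge = 195.2 − 74.3 = 120.9.
DWL = ½ × 302.25 × 120.9 = €18271.01 thousand.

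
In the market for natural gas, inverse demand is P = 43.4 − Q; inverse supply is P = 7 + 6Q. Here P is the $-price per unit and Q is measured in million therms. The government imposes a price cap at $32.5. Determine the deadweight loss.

Competitive equilibrium: 43.4 − Q = 7 + 6Q → Q* = 5.2, P* = 38.2.
At the ceiling P = 32.5, quantity supplied = (32.5 − 7)/6 = 4.25.
Willingness to pay at Q' = 4.25: 43.4 − 1·4.25 = 39.15.
ΔQ = 5.2 − 4.25 = 0.95; wedge = 39.15 − 32.5 = 6.65.
Deadweight loss = ½ × 0.95 × 6.65 = $3.16 million.

$3.16 million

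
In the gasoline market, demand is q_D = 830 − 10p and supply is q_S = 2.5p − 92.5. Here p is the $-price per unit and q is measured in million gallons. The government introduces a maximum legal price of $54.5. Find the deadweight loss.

In inverse form: demand p = 83 − 0.1q, supply p = 37 + 0.4q.
Competitive equilibrium: 83 − 0.1q = 37 + 0.4q → q* = 92, p* = 73.8.
At the ceiling p = 54.5, quantity supplied = (54.5 − 37)/0.4 = 43.75.
Willingness to pay at q' = 43.75: 83 − 0.1·43.75 = 78.625.
Δq = 92 − 43.75 = 48.25; wedge = 78.625 − 54.5 = 24.125.
The triangle = ½ × 48.25 × 24.125 = $582.02 million.

$582.02 million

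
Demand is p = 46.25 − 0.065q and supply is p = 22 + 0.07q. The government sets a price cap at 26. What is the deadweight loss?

Competitive equilibrium: 46.25 − 0.065q = 22 + 0.07q → q* = 179.6296, p* = 34.5741.
At the ceiling p = 26, quantity supplied = (26 − 22)/0.07 = 57.1429.
Willingness to pay at q' = 57.1429: 46.25 − 0.065·57.1429 = 42.5357.
Δq = 179.6296 − 57.1429 = 122.4867; wedge = 42.5357 − 26 = 16.5357.
DWL = ½ × 122.4867 × 16.5357 = 1012.70.

1012.70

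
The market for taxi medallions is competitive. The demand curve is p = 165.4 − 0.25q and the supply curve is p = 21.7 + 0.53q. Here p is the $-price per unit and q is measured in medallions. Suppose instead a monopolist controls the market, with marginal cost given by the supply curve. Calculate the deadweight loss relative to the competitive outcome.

$779.82

Competitive equilibrium: 165.4 − 0.25q = 21.7 + 0.53q → q* = 184.2308, p* = 119.3423.
Marginal revenue: MR = 165.4 − 0.5q. Set MR = MC: 165.4 − 0.5q = 21.7 + 0.53q → q_m = 139.5146.
Price p_m = 165.4 − 0.25·139.5146 = 130.5214; MC(q_m) = 21.7 + 0.53·139.5146 = 95.6427.
Competitive q* = 184.2308, so Δq = 44.7162; wedge = 130.5214 − 95.6427 = 34.8787.
Deadweight loss = ½ × 44.7162 × 34.8787 = $779.82.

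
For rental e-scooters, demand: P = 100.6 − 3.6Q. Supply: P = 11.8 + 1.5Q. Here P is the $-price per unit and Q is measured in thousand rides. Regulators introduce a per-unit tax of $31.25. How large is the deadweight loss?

Competitive equilibrium: 100.6 − 3.6Q = 11.8 + 1.5Q → Q* = 17.4118, P* = 37.9176.
With the tax, the buyer price exceeds the seller price by 31.25: (100.6 − 3.6Q) − (11.8 + 1.5Q) = 31.25 → Q' = 11.2843.
ΔQ = 17.4118 − 11.2843 = 6.1275; the wedge equals the tax, 31.25.
DWL = ½ × 6.1275 × 31.25 = $95.74 thousand.

$95.74 thousand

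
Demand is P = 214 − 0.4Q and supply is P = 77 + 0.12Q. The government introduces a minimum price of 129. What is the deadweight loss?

Competitive equilibrium: 214 − 0.4Q = 77 + 0.12Q → Q* = 263.4615, P* = 108.6154.
At the floor P = 129, quantity demanded = (214 − 129)/0.4 = 212.5.
Sellers' marginal cost at Q' = 212.5: 77 + 0.12·212.5 = 102.5.
ΔQ = 263.4615 − 212.5 = 50.9615; wedge = 129 − 102.5 = 26.5.
The triangle = ½ × 50.9615 × 26.5 = 675.24.

675.24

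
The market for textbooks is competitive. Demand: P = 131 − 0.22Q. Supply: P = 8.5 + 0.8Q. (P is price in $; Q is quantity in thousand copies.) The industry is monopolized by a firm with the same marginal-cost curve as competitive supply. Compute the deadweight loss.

$231.55 thousand

Competitive equilibrium: 131 − 0.22Q = 8.5 + 0.8Q → Q* = 120.098, P* = 104.5784.
Marginal revenue: MR = 131 − 0.44Q. Set MR = MC: 131 − 0.44Q = 8.5 + 0.8Q → Q_m = 98.7903.
Price P_m = 131 − 0.22·98.7903 = 109.2661; MC(Q_m) = 8.5 + 0.8·98.7903 = 87.5322.
Competitive Q* = 120.098, so ΔQ = 21.3077; wedge = 109.2661 − 87.5322 = 21.7339.
Welfare loss = ½ × 21.3077 × 21.7339 = $231.55 thousand.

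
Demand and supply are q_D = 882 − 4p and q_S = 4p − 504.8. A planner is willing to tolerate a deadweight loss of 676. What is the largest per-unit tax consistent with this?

In inverse form: demand p = 220.5 − 0.25q, supply p = 126.2 + 0.25q.
Competitive equilibrium: 220.5 − 0.25q = 126.2 + 0.25q → q* = 188.6, p* = 173.35.
A tax t gives Δq = t/0.5 and wedge t, so DWL = t²/1.
t²/1 = 676 → t² = 676 → t = 26.

26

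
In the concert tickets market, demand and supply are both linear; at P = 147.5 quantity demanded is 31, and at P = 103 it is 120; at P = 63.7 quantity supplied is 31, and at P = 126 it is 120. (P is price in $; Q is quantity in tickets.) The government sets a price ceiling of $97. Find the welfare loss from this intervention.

$297.36

Demand slope = (103 − 147.5)/(120 − 31) = −0.5, so P = 163 − 0.5Q.
Supply slope = (126 − 63.7)/(120 − 31) = 0.7, so P = 42 + 0.7Q.
Competitive equilibrium: 163 − 0.5Q = 42 + 0.7Q → Q* = 100.8333, P* = 112.5833.
At the ceiling P = 97, quantity supplied = (97 − 42)/0.7 = 78.5714.
Willingness to pay at Q' = 78.5714: 163 − 0.5·78.5714 = 123.7143.
ΔQ = 100.8333 − 78.5714 = 22.2619; wedge = 123.7143 − 97 = 26.7143.
The triangle = ½ × 22.2619 × 26.7143 = $297.36.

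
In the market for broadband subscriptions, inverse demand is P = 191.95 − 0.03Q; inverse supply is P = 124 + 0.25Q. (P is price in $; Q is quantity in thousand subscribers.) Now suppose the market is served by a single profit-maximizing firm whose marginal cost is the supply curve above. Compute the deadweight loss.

$77.22 thousand

Competitive equilibrium: 191.95 − 0.03Q = 124 + 0.25Q → Q* = 242.6786, P* = 184.6696.
Marginal revenue: MR = 191.95 − 0.06Q. Set MR = MC: 191.95 − 0.06Q = 124 + 0.25Q → Q_m = 219.1935.
Price P_m = 191.95 − 0.03·219.1935 = 185.3742; MC(Q_m) = 124 + 0.25·219.1935 = 178.7984.
Competitive Q* = 242.6786, so ΔQ = 23.4851; wedge = 185.3742 − 178.7984 = 6.5758.
The triangle = ½ × 23.4851 × 6.5758 = $77.22 thousand.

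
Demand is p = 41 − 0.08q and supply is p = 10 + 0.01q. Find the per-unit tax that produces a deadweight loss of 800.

12

Competitive equilibrium: 41 − 0.08q = 10 + 0.01q → q* = 344.4444, p* = 13.4444.
A tax t gives Δq = t/0.09 and wedge t, so DWL = t²/0.18.
t²/0.18 = 800 → t² = 144 → t = 12.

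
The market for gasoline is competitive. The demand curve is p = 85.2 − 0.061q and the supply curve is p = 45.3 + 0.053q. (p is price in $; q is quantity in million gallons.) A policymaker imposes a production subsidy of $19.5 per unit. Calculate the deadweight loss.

Competitive equilibrium: 85.2 − 0.061q = 45.3 + 0.053q → q* = 350, p* = 63.85.
The subsidy lowers effective supply by 19.5: p = 25.8 + 0.053q.
New quantity: 85.2 − 0.061q = 25.8 + 0.053q → q' = 521.0526.
Overproduction Δq = 521.0526 − 350 = 171.0526; wedge = subsidy = 19.5.
DWL = ½ × 171.0526 × 19.5 = $1667.76 million.

$1667.76 million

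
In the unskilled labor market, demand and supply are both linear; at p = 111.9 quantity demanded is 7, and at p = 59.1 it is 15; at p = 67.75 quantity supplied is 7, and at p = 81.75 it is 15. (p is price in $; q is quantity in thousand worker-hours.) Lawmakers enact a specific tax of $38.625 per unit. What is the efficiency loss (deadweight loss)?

Demand slope = (59.1 − 111.9)/(15 − 7) = −6.6, so p = 158.1 − 6.6q.
Supply slope = (81.75 − 67.75)/(15 − 7) = 1.75, so p = 55.5 + 1.75q.
Competitive equilibrium: 158.1 − 6.6q = 55.5 + 1.75q → q* = 12.2874, p* = 77.003.
With the tax, the buyer price exceeds the seller price by 38.625: (158.1 − 6.6q) − (55.5 + 1.75q) = 38.625 → q' = 7.6617.
Δq = 12.2874 − 7.6617 = 4.6257; the wedge equals the tax, 38.625.
DWL = ½ × 4.6257 × 38.625 = $89.33 thousand.

$89.33 thousand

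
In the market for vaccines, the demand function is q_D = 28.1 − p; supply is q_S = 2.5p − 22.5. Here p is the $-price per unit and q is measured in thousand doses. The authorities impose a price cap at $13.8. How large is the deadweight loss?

In inverse form: demand p = 28.1 − q, supply p = 9 + 0.4q.
Competitive equilibrium: 28.1 − q = 9 + 0.4q → q* = 13.6429, p* = 14.4571.
At the ceiling p = 13.8, quantity supplied = (13.8 − 9)/0.4 = 12.
Willingness to pay at q' = 12: 28.1 − 1·12 = 16.1.
Δq = 13.6429 − 12 = 1.6429; wedge = 16.1 − 13.8 = 2.3.
DWL = ½ × 1.6429 × 2.3 = $1.89 thousand.

$1.89 thousand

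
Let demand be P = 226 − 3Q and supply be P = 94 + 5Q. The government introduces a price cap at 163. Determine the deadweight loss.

29.16

Competitive equilibrium: 226 − 3Q = 94 + 5Q → Q* = 16.5, P* = 176.5.
At the ceiling P = 163, quantity supplied = (163 − 94)/5 = 13.8.
Willingness to pay at Q' = 13.8: 226 − 3·13.8 = 184.6.
ΔQ = 16.5 − 13.8 = 2.7; wedge = 184.6 − 163 = 21.6.
Deadweight loss = ½ × 2.7 × 21.6 = 29.16.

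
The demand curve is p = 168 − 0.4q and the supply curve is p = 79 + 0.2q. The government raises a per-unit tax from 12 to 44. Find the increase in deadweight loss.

Competitive equilibrium: 168 − 0.4q = 79 + 0.2q → q* = 148.3333, p* = 108.6667.
For a per-unit tax t: Δq = t/0.6, so DWL = ½·t·(t/0.6) = t²/1.2.
At t = 12: DWL = 120. At t = 44: DWL = 1613.333.
Increase = 1613.333 − 120 = 1493.33.

1493.33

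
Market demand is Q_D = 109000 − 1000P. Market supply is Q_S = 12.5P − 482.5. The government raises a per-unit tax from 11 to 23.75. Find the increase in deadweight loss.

2734.95

In inverse form: demand P = 109 − 0.001Q, supply P = 38.6 + 0.08Q.
Competitive equilibrium: 109 − 0.001Q = 38.6 + 0.08Q → Q* = 869.1358, P* = 108.1309.
For a per-unit tax t: ΔQ = t/0.081, so DWL = ½·t·(t/0.081) = t²/0.162.
At t = 11: DWL = 746.914. At t = 23.75: DWL = 3481.867.
Increase = 3481.867 − 746.914 = 2734.95.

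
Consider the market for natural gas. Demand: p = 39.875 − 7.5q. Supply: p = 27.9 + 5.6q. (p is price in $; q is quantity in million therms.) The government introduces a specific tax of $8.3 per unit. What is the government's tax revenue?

$2.33 million

Competitive equilibrium: 39.875 − 7.5q = 27.9 + 5.6q → q* = 0.9141, p* = 33.0191.
With the tax, the buyer price exceeds the seller price by 8.3: (39.875 − 7.5q) − (27.9 + 5.6q) = 8.3 → q' = 0.2805.
Tax revenue = 8.3 × 0.2805 = $2.33 million.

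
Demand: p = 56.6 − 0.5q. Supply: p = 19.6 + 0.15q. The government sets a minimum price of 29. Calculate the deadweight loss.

0.96

Competitive equilibrium: 56.6 − 0.5q = 19.6 + 0.15q → q* = 56.9231, p* = 28.1385.
At the floor p = 29, quantity demanded = (56.6 − 29)/0.5 = 55.2.
Sellers' marginal cost at q' = 55.2: 19.6 + 0.15·55.2 = 27.88.
Δq = 56.9231 − 55.2 = 1.7231; wedge = 29 − 27.88 = 1.12.
Deadweight loss = ½ × 1.7231 × 1.12 = 0.96.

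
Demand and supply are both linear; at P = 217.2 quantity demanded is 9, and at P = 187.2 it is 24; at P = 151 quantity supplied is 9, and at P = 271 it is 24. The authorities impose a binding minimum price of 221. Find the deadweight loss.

Demand slope = (187.2 − 217.2)/(24 − 9) = −2, so P = 235.2 − 2Q.
Supply slope = (271 − 151)/(24 − 9) = 8, so P = 79 + 8Q.
Competitive equilibrium: 235.2 − 2Q = 79 + 8Q → Q* = 15.62, P* = 203.96.
At the floor P = 221, quantity demanded = (235.2 − 221)/2 = 7.1.
Sellers' marginal cost at Q' = 7.1: 79 + 8·7.1 = 135.8.
ΔQ = 15.62 − 7.1 = 8.52; wedge = 221 − 135.8 = 85.2.
DWL = ½ × 8.52 × 85.2 = 362.952.

362.952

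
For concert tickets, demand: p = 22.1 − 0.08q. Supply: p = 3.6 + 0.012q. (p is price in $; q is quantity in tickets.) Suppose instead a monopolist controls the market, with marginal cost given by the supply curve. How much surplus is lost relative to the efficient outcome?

$402.39

Competitive equilibrium: 22.1 − 0.08q = 3.6 + 0.012q → q* = 201.087, p* = 6.013.
Marginal revenue: MR = 22.1 − 0.16q. Set MR = MC: 22.1 − 0.16q = 3.6 + 0.012q → q_m = 107.5581.
Price p_m = 22.1 − 0.08·107.5581 = 13.4954; MC(q_m) = 3.6 + 0.012·107.5581 = 4.8907.
Competitive q* = 201.087, so Δq = 93.5289; wedge = 13.4954 − 4.8907 = 8.6047.
Deadweight loss = ½ × 93.5289 × 8.6047 = $402.39.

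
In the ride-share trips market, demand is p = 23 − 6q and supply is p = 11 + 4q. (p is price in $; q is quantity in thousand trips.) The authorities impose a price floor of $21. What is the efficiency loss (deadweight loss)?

Competitive equilibrium: 23 − 6q = 11 + 4q → q* = 1.2, p* = 15.8.
At the floor p = 21, quantity demanded = (23 − 21)/6 = 0.3333.
Sellers' marginal cost at q' = 0.3333: 11 + 4·0.3333 = 12.3332.
Δq = 1.2 − 0.3333 = 0.8667; wedge = 21 − 12.3332 = 8.6668.
Welfare loss = ½ × 0.8667 × 8.6668 = $3.76 thousand.

$3.76 thousand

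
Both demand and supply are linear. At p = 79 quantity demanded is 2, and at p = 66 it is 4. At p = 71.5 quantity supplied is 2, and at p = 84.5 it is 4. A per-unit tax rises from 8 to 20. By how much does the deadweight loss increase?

12.92

Demand slope = (66 − 79)/(4 − 2) = −6.5, so p = 92 − 6.5q.
Supply slope = (84.5 − 71.5)/(4 − 2) = 6.5, so p = 58.5 + 6.5q.
Competitive equilibrium: 92 − 6.5q = 58.5 + 6.5q → q* = 2.5769, p* = 75.25.
For a per-unit tax t: Δq = t/13, so DWL = ½·t·(t/13) = t²/26.
At t = 8: DWL = 2.462. At t = 20: DWL = 15.385.
Increase = 15.385 − 2.462 = 12.92.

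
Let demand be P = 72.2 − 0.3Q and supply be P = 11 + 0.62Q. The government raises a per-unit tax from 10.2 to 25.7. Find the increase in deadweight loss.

302.42

Competitive equilibrium: 72.2 − 0.3Q = 11 + 0.62Q → Q* = 66.5217, P* = 52.2435.
For a per-unit tax t: ΔQ = t/0.92, so DWL = ½·t·(t/0.92) = t²/1.84.
At t = 10.2: DWL = 56.543. At t = 25.7: DWL = 358.962.
Increase = 358.962 − 56.543 = 302.42.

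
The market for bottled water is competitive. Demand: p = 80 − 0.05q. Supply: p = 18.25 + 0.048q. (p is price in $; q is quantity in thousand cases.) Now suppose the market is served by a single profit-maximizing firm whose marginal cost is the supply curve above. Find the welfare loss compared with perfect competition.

$2220.42 thousand

Competitive equilibrium: 80 − 0.05q = 18.25 + 0.048q → q* = 630.102, p* = 48.4949.
Marginal revenue: MR = 80 − 0.1q. Set MR = MC: 80 − 0.1q = 18.25 + 0.048q → q_m = 417.2297.
Price p_m = 80 − 0.05·417.2297 = 59.1385; MC(q_m) = 18.25 + 0.048·417.2297 = 38.277.
Competitive q* = 630.102, so Δq = 212.8723; wedge = 59.1385 − 38.277 = 20.8615.
DWL = ½ × 212.8723 × 20.8615 = $2220.42 thousand.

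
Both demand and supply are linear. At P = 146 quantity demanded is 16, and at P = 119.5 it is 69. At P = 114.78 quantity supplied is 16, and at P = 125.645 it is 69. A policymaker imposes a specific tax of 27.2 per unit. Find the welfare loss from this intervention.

Demand slope = (119.5 − 146)/(69 − 16) = −0.5, so P = 154 − 0.5Q.
Supply slope = (125.645 − 114.78)/(69 − 16) = 0.205, so P = 111.5 + 0.205Q.
Competitive equilibrium: 154 − 0.5Q = 111.5 + 0.205Q → Q* = 60.2837, P* = 123.8582.
With the tax, the buyer price exceeds the seller price by 27.2: (154 − 0.5Q) − (111.5 + 0.205Q) = 27.2 → Q' = 21.7021.
ΔQ = 60.2837 − 21.7021 = 38.5816; the wedge equals the tax, 27.2.
DWL = ½ × 38.5816 × 27.2 = 524.71.

524.71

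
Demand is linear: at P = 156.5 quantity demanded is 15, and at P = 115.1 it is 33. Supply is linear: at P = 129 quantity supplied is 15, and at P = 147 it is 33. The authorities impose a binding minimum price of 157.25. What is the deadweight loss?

123.73

Demand slope = (115.1 − 156.5)/(33 − 15) = −2.3, so P = 191 − 2.3Q.
Supply slope = (147 − 129)/(33 − 15) = 1, so P = 114 + Q.
Competitive equilibrium: 191 − 2.3Q = 114 + Q → Q* = 23.3333, P* = 137.3333.
At the floor P = 157.25, quantity demanded = (191 − 157.25)/2.3 = 14.6739.
Sellers' marginal cost at Q' = 14.6739: 114 + 1·14.6739 = 128.6739.
ΔQ = 23.3333 − 14.6739 = 8.6594; wedge = 157.25 − 128.6739 = 28.5761.
The triangle = ½ × 8.6594 × 28.5761 = 123.73.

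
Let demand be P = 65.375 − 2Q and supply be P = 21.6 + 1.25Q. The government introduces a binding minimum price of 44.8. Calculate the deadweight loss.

16.45

Competitive equilibrium: 65.375 − 2Q = 21.6 + 1.25Q → Q* = 13.4692, P* = 38.4365.
At the floor P = 44.8, quantity demanded = (65.375 − 44.8)/2 = 10.2875.
Sellers' marginal cost at Q' = 10.2875: 21.6 + 1.25·10.2875 = 34.4594.
ΔQ = 13.4692 − 10.2875 = 3.1817; wedge = 44.8 − 34.4594 = 10.3406.
DWL = ½ × 3.1817 × 10.3406 = 16.45.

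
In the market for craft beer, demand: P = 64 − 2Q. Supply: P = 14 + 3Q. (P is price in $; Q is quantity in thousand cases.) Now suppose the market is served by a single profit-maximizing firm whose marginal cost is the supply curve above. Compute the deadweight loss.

$20.41 thousand

Competitive equilibrium: 64 − 2Q = 14 + 3Q → Q* = 10, P* = 44.
Marginal revenue: MR = 64 − 4Q. Set MR = MC: 64 − 4Q = 14 + 3Q → Q_m = 7.1429.
Price P_m = 64 − 2·7.1429 = 49.7142; MC(Q_m) = 14 + 3·7.1429 = 35.4287.
Competitive Q* = 10, so ΔQ = 2.8571; wedge = 49.7142 − 35.4287 = 14.2855.
Deadweight loss = ½ × 2.8571 × 14.2855 = $20.41 thousand.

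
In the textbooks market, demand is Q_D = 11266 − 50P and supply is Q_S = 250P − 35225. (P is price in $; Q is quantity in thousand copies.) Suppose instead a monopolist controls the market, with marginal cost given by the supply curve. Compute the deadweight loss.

$30676.38 thousand

In inverse form: demand P = 225.32 − 0.02Q, supply P = 140.9 + 0.004Q.
Competitive equilibrium: 225.32 − 0.02Q = 140.9 + 0.004Q → Q* = 3517.5, P* = 154.97.
Marginal revenue: MR = 225.32 − 0.04Q. Set MR = MC: 225.32 − 0.04Q = 140.9 + 0.004Q → Q_m = 1918.636364.
Price P_m = 225.32 − 0.02·1918.636364 = 186.947273; MC(Q_m) = 140.9 + 0.004·1918.636364 = 148.574545.
Competitive Q* = 3517.5, so ΔQ = 1598.863636; wedge = 186.947273 − 148.574545 = 38.372728.
DWL = ½ × 1598.863636 × 38.372728 = $30676.38 thousand.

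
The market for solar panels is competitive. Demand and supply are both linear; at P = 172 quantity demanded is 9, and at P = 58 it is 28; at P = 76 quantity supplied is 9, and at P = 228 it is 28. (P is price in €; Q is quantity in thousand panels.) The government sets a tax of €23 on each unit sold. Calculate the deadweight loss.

Demand slope = (58 − 172)/(28 − 9) = −6, so P = 226 − 6Q.
Supply slope = (228 − 76)/(28 − 9) = 8, so P = 4 + 8Q.
Competitive equilibrium: 226 − 6Q = 4 + 8Q → Q* = 15.8571, P* = 130.8571.
With the tax, the buyer price exceeds the seller price by 23: (226 − 6Q) − (4 + 8Q) = 23 → Q' = 14.2143.
ΔQ = 15.8571 − 14.2143 = 1.6428; the wedge equals the tax, 23.
Welfare loss = ½ × 1.6428 × 23 = €18.89 thousand.

€18.89 thousand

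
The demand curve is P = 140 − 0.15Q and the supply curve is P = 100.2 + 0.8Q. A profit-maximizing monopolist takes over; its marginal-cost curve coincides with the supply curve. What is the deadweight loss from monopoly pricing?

15.50

Competitive equilibrium: 140 − 0.15Q = 100.2 + 0.8Q → Q* = 41.8947, P* = 133.7158.
Marginal revenue: MR = 140 − 0.3Q. Set MR = MC: 140 − 0.3Q = 100.2 + 0.8Q → Q_m = 36.1818.
Price P_m = 140 − 0.15·36.1818 = 134.5727; MC(Q_m) = 100.2 + 0.8·36.1818 = 129.1454.
Competitive Q* = 41.8947, so ΔQ = 5.7129; wedge = 134.5727 − 129.1454 = 5.4273.
Welfare loss = ½ × 5.7129 × 5.4273 = 15.50.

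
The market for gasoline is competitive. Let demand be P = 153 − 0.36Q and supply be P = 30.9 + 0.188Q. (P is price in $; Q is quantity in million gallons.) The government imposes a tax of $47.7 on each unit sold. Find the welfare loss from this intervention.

Competitive equilibrium: 153 − 0.36Q = 30.9 + 0.188Q → Q* = 222.8102, P* = 72.7883.
With the tax, the buyer price exceeds the seller price by 47.7: (153 − 0.36Q) − (30.9 + 0.188Q) = 47.7 → Q' = 135.7664.
ΔQ = 222.8102 − 135.7664 = 87.0438; the wedge equals the tax, 47.7.
Welfare loss = ½ × 87.0438 × 47.7 = $2075.99 million.

$2075.99 million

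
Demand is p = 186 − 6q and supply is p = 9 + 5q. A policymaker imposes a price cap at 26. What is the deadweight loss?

885.83

Competitive equilibrium: 186 − 6q = 9 + 5q → q* = 16.09091, p* = 89.45455.
At the ceiling p = 26, quantity supplied = (26 − 9)/5 = 3.4.
Willingness to pay at q' = 3.4: 186 − 6·3.4 = 165.6.
Δq = 16.09091 − 3.4 = 12.69091; wedge = 165.6 − 26 = 139.6.
The triangle = ½ × 12.69091 × 139.6 = 885.83.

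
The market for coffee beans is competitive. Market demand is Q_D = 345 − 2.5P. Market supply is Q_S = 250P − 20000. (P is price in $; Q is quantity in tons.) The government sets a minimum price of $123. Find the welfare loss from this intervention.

In inverse form: demand P = 138 − 0.4Q, supply P = 80 + 0.004Q.
Competitive equilibrium: 138 − 0.4Q = 80 + 0.004Q → Q* = 143.5644, P* = 80.5743.
At the floor P = 123, quantity demanded = (138 − 123)/0.4 = 37.5.
Sellers' marginal cost at Q' = 37.5: 80 + 0.004·37.5 = 80.15.
ΔQ = 143.5644 − 37.5 = 106.0644; wedge = 123 − 80.15 = 42.85.
DWL = ½ × 106.0644 × 42.85 = $2272.43.

$2272.43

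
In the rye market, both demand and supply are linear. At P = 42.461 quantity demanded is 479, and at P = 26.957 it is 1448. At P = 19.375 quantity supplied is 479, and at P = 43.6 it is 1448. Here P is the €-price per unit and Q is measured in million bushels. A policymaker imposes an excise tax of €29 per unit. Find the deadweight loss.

Demand slope = (26.957 − 42.461)/(1448 − 479) = −0.016, so P = 50.125 − 0.016Q.
Supply slope = (43.6 − 19.375)/(1448 − 479) = 0.025, so P = 7.4 + 0.025Q.
Competitive equilibrium: 50.125 − 0.016Q = 7.4 + 0.025Q → Q* = 1042.0732, P* = 33.4518.
With the tax, the buyer price exceeds the seller price by 29: (50.125 − 0.016Q) − (7.4 + 0.025Q) = 29 → Q' = 334.7561.
ΔQ = 1042.0732 − 334.7561 = 707.3171; the wedge equals the tax, 29.
The triangle = ½ × 707.3171 × 29 = €10256.10 million.

€10256.10 million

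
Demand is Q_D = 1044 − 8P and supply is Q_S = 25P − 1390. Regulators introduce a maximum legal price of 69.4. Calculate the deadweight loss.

In inverse form: demand P = 130.5 − 0.125Q, supply P = 55.6 + 0.04Q.
Competitive equilibrium: 130.5 − 0.125Q = 55.6 + 0.04Q → Q* = 453.9394, P* = 73.7576.
At the ceiling P = 69.4, quantity supplied = (69.4 − 55.6)/0.04 = 345.
Willingness to pay at Q' = 345: 130.5 − 0.125·345 = 87.375.
ΔQ = 453.9394 − 345 = 108.9394; wedge = 87.375 − 69.4 = 17.975.
Deadweight loss = ½ × 108.9394 × 17.975 = 979.09.

979.09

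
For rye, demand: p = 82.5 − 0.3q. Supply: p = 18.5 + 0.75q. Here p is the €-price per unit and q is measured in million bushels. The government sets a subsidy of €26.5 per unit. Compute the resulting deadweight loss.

€334.40 million

Competitive equilibrium: 82.5 − 0.3q = 18.5 + 0.75q → q* = 60.9524, p* = 64.2143.
The subsidy lowers effective supply by 26.5: p = 0.75q − 8.
New quantity: 82.5 − 0.3q = 0.75q − 8 → q' = 86.1905.
Overproduction Δq = 86.1905 − 60.9524 = 25.2381; wedge = subsidy = 26.5.
Welfare loss = ½ × 25.2381 × 26.5 = €334.40 million.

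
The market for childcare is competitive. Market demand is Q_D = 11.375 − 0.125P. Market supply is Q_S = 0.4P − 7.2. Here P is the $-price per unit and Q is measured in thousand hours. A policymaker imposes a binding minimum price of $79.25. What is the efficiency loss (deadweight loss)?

In inverse form: demand P = 91 − 8Q, supply P = 18 + 2.5Q.
Competitive equilibrium: 91 − 8Q = 18 + 2.5Q → Q* = 6.9524, P* = 35.381.
At the floor P = 79.25, quantity demanded = (91 − 79.25)/8 = 1.4688.
Sellers' marginal cost at Q' = 1.4688: 18 + 2.5·1.4688 = 21.672.
ΔQ = 6.9524 − 1.4688 = 5.4836; wedge = 79.25 − 21.672 = 57.578.
DWL = ½ × 5.4836 × 57.578 = $157.87 thousand.

$157.87 thousand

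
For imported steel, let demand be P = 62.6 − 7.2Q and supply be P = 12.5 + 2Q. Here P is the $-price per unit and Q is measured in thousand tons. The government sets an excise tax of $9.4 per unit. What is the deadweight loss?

$4.80 thousand

Competitive equilibrium: 62.6 − 7.2Q = 12.5 + 2Q → Q* = 5.4457, P* = 23.3913.
With the tax, the buyer price exceeds the seller price by 9.4: (62.6 − 7.2Q) − (12.5 + 2Q) = 9.4 → Q' = 4.4239.
ΔQ = 5.4457 − 4.4239 = 1.0218; the wedge equals the tax, 9.4.
Deadweight loss = ½ × 1.0218 × 9.4 = $4.80 thousand.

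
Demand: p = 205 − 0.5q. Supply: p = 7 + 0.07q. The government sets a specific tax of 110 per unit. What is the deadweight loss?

10614.04

Competitive equilibrium: 205 − 0.5q = 7 + 0.07q → q* = 347.36842, p* = 31.31579.
With the tax, the buyer price exceeds the seller price by 110: (205 − 0.5q) − (7 + 0.07q) = 110 → q' = 154.38596.
Δq = 347.36842 − 154.38596 = 192.98246; the wedge equals the tax, 110.
Welfare loss = ½ × 192.98246 × 110 = 10614.04.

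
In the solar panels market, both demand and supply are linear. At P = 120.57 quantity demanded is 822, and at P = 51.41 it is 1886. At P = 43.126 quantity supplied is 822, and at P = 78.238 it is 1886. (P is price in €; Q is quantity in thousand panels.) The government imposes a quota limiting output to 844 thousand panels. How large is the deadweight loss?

€28919.81 thousand

Demand slope = (51.41 − 120.57)/(1886 − 822) = −0.065, so P = 174 − 0.065Q.
Supply slope = (78.238 − 43.126)/(1886 − 822) = 0.033, so P = 16 + 0.033Q.
Competitive equilibrium: 174 − 0.065Q = 16 + 0.033Q → Q* = 1612.2449, P* = 69.2041.
At Q = 844: demand price = 174 − 0.065·844 = 119.14; supply price = 16 + 0.033·844 = 43.852.
ΔQ = 1612.2449 − 844 = 768.2449; wedge = 119.14 − 43.852 = 75.288.
Welfare loss = ½ × 768.2449 × 75.288 = €28919.81 thousand.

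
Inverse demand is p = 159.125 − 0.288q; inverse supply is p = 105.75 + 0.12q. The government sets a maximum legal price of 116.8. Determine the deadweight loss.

Competitive equilibrium: 159.125 − 0.288q = 105.75 + 0.12q → q* = 130.8211, p* = 121.4485.
At the ceiling p = 116.8, quantity supplied = (116.8 − 105.75)/0.12 = 92.0833.
Willingness to pay at q' = 92.0833: 159.125 − 0.288·92.0833 = 132.605.
Δq = 130.8211 − 92.0833 = 38.7378; wedge = 132.605 − 116.8 = 15.805.
The triangle = ½ × 38.7378 × 15.805 = 306.13.

306.13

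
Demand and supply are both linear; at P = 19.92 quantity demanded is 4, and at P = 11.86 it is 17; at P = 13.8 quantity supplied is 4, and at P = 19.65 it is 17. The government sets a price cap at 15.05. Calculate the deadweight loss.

Demand slope = (11.86 − 19.92)/(17 − 4) = −0.62, so P = 22.4 − 0.62Q.
Supply slope = (19.65 − 13.8)/(17 − 4) = 0.45, so P = 12 + 0.45Q.
Competitive equilibrium: 22.4 − 0.62Q = 12 + 0.45Q → Q* = 9.7196, P* = 16.3738.
At the ceiling P = 15.05, quantity supplied = (15.05 − 12)/0.45 = 6.7778.
Willingness to pay at Q' = 6.7778: 22.4 − 0.62·6.7778 = 18.1978.
ΔQ = 9.7196 − 6.7778 = 2.9418; wedge = 18.1978 − 15.05 = 3.1478.
The triangle = ½ × 2.9418 × 3.1478 = 4.63.

4.63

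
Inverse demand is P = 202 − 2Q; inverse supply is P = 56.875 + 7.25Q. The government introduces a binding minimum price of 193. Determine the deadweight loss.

Competitive equilibrium: 202 − 2Q = 56.875 + 7.25Q → Q* = 15.6892, P* = 170.6216.
At the floor P = 193, quantity demanded = (202 − 193)/2 = 4.5.
Sellers' marginal cost at Q' = 4.5: 56.875 + 7.25·4.5 = 89.5.
ΔQ = 15.6892 − 4.5 = 11.1892; wedge = 193 − 89.5 = 103.5.
Deadweight loss = ½ × 11.1892 × 103.5 = 579.04.

579.04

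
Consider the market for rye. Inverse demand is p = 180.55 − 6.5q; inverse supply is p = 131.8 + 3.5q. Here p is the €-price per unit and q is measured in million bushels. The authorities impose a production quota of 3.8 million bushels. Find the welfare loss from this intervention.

Competitive equilibrium: 180.55 − 6.5q = 131.8 + 3.5q → q* = 4.875, p* = 148.8625.
At q = 3.8: demand price = 180.55 − 6.5·3.8 = 155.85; supply price = 131.8 + 3.5·3.8 = 145.1.
Δq = 4.875 − 3.8 = 1.075; wedge = 155.85 − 145.1 = 10.75.
Deadweight loss = ½ × 1.075 × 10.75 = €5.78 million.

€5.78 million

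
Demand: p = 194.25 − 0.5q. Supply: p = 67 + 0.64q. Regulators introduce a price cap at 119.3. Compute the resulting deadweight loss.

509.72

Competitive equilibrium: 194.25 − 0.5q = 67 + 0.64q → q* = 111.6228, p* = 138.4386.
At the ceiling p = 119.3, quantity supplied = (119.3 − 67)/0.64 = 81.7188.
Willingness to pay at q' = 81.7188: 194.25 − 0.5·81.7188 = 153.3906.
Δq = 111.6228 − 81.7188 = 29.904; wedge = 153.3906 − 119.3 = 34.0906.
The triangle = ½ × 29.904 × 34.0906 = 509.72.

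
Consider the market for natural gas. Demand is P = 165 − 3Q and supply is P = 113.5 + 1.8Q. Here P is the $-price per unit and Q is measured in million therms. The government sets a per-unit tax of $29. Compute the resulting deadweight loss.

$87.60 million

Competitive equilibrium: 165 − 3Q = 113.5 + 1.8Q → Q* = 10.7292, P* = 132.8125.
With the tax, the buyer price exceeds the seller price by 29: (165 − 3Q) − (113.5 + 1.8Q) = 29 → Q' = 4.6875.
ΔQ = 10.7292 − 4.6875 = 6.0417; the wedge equals the tax, 29.
Deadweight loss = ½ × 6.0417 × 29 = $87.60 million.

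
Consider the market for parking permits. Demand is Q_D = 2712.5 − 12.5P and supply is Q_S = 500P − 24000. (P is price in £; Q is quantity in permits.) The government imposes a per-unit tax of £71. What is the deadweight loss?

£30737.80

In inverse form: demand P = 217 − 0.08Q, supply P = 48 + 0.002Q.
Competitive equilibrium: 217 − 0.08Q = 48 + 0.002Q → Q* = 2060.9756, P* = 52.122.
With the tax, the buyer price exceeds the seller price by 71: (217 − 0.08Q) − (48 + 0.002Q) = 71 → Q' = 1195.122.
ΔQ = 2060.9756 − 1195.122 = 865.8536; the wedge equals the tax, 71.
Deadweight loss = ½ × 865.8536 × 71 = £30737.80.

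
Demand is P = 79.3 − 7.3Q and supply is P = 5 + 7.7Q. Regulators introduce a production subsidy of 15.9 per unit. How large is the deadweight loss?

8.427

Competitive equilibrium: 79.3 − 7.3Q = 5 + 7.7Q → Q* = 4.9533, P* = 43.1407.
The subsidy lowers effective supply by 15.9: P = 7.7Q − 10.9.
New quantity: 79.3 − 7.3Q = 7.7Q − 10.9 → Q' = 6.0133.
Overproduction ΔQ = 6.0133 − 4.9533 = 1.06; wedge = subsidy = 15.9.
Deadweight loss = ½ × 1.06 × 15.9 = 8.427.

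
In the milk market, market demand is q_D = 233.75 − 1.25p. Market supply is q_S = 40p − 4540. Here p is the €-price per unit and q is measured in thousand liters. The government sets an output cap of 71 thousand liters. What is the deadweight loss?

In inverse form: demand p = 187 − 0.8q, supply p = 113.5 + 0.025q.
Competitive equilibrium: 187 − 0.8q = 113.5 + 0.025q → q* = 89.0909, p* = 115.7273.
At q = 71: demand price = 187 − 0.8·71 = 130.2; supply price = 113.5 + 0.025·71 = 115.275.
Δq = 89.0909 − 71 = 18.0909; wedge = 130.2 − 115.275 = 14.925.
Welfare loss = ½ × 18.0909 × 14.925 = €135 thousand.

€135 thousand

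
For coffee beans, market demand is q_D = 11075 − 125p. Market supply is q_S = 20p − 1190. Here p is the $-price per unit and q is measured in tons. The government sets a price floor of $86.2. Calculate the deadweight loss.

$1180.09

In inverse form: demand p = 88.6 − 0.008q, supply p = 59.5 + 0.05q.
Competitive equilibrium: 88.6 − 0.008q = 59.5 + 0.05q → q* = 501.7241, p* = 84.5862.
At the floor p = 86.2, quantity demanded = (88.6 − 86.2)/0.008 = 300.
Sellers' marginal cost at q' = 300: 59.5 + 0.05·300 = 74.5.
Δq = 501.7241 − 300 = 201.7241; wedge = 86.2 − 74.5 = 11.7.
Deadweight loss = ½ × 201.7241 × 11.7 = $1180.09.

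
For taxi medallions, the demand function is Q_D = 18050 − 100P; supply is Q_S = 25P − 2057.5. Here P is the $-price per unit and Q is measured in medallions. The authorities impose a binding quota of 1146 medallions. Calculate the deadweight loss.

In inverse form: demand P = 180.5 − 0.01Q, supply P = 82.3 + 0.04Q.
Competitive equilibrium: 180.5 − 0.01Q = 82.3 + 0.04Q → Q* = 1964, P* = 160.86.
At Q = 1146: demand price = 180.5 − 0.01·1146 = 169.04; supply price = 82.3 + 0.04·1146 = 128.14.
ΔQ = 1964 − 1146 = 818; wedge = 169.04 − 128.14 = 40.9.
DWL = ½ × 818 × 40.9 = $16728.10.

$16728.10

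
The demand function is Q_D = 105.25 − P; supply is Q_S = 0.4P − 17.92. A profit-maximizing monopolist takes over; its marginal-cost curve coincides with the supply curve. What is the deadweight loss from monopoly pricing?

25.78

In inverse form: demand P = 105.25 − Q, supply P = 44.8 + 2.5Q.
Competitive equilibrium: 105.25 − Q = 44.8 + 2.5Q → Q* = 17.2714, P* = 87.9786.
Marginal revenue: MR = 105.25 − 2Q. Set MR = MC: 105.25 − 2Q = 44.8 + 2.5Q → Q_m = 13.4333.
Price P_m = 105.25 − 1·13.4333 = 91.8167; MC(Q_m) = 44.8 + 2.5·13.4333 = 78.3833.
Competitive Q* = 17.2714, so ΔQ = 3.8381; wedge = 91.8167 − 78.3833 = 13.4334.
Welfare loss = ½ × 3.8381 × 13.4334 = 25.78.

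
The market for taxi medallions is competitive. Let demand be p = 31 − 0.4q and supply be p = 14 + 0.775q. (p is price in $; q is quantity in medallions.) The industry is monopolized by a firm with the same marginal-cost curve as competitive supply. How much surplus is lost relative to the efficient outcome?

$7.93

Competitive equilibrium: 31 − 0.4q = 14 + 0.775q → q* = 14.4681, p* = 25.2128.
Marginal revenue: MR = 31 − 0.8q. Set MR = MC: 31 − 0.8q = 14 + 0.775q → q_m = 10.7937.
Price p_m = 31 − 0.4·10.7937 = 26.6825; MC(q_m) = 14 + 0.775·10.7937 = 22.3651.
Competitive q* = 14.4681, so Δq = 3.6744; wedge = 26.6825 − 22.3651 = 4.3174.
The triangle = ½ × 3.6744 × 4.3174 = $7.93.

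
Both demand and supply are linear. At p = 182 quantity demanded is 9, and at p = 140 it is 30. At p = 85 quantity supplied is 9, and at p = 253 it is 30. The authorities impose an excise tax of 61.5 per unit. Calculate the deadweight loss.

189.11

Demand slope = (140 − 182)/(30 − 9) = −2, so p = 200 − 2q.
Supply slope = (253 − 85)/(30 − 9) = 8, so p = 13 + 8q.
Competitive equilibrium: 200 − 2q = 13 + 8q → q* = 18.7, p* = 162.6.
With the tax, the buyer price exceeds the seller price by 61.5: (200 − 2q) − (13 + 8q) = 61.5 → q' = 12.55.
Δq = 18.7 − 12.55 = 6.15; the wedge equals the tax, 61.5.
Welfare loss = ½ × 6.15 × 61.5 = 189.11.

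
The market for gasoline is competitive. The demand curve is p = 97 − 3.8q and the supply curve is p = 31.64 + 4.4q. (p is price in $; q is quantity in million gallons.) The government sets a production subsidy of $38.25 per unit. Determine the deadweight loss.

$89.21 million

Competitive equilibrium: 97 − 3.8q = 31.64 + 4.4q → q* = 7.9707, p* = 66.7112.
The subsidy lowers effective supply by 38.25: p = 4.4q − 6.61.
New quantity: 97 − 3.8q = 4.4q − 6.61 → q' = 12.6354.
Overproduction Δq = 12.6354 − 7.9707 = 4.6647; wedge = subsidy = 38.25.
The triangle = ½ × 4.6647 × 38.25 = $89.21 million.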